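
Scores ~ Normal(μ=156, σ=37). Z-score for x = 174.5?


z = (x - μ)/σ = (174.5 - 156)/37 = 0.5

z = 0.5


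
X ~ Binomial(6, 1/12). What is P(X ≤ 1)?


P(X ≤ 1) = Σ P(X=i) for i=0..1
P(X=0) = 1771561/2985984
P(X=1) = 161051/497664
Sum = 2737867/2985984

P(X ≤ 1) = 2737867/2985984 ≈ 91.69%


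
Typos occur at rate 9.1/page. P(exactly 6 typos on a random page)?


Poisson(λ=9.1): P(X=6) = e^(-λ)×λ^k/k!
= e^(-9.1) × 9.1^6 / 6!
≈ 0.0001116658085 × 567869.252041 / 720 ≈ 0.088072

P(X=6) ≈ 0.088072 ≈ 8.81%


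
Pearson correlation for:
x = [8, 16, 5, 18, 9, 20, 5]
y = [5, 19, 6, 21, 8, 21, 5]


n=7, Σx=81, Σy=85, Σxy=1269, Σx²=1175, Σy²=1393
r = (7×1269 - 81×85)/√((7×1175 - 81²)(7×1393 - 85²))
= 1998/√(1664×2526) = 1998/√4203264 ≈ 1998/2050.1863 ≈ 0.9745

r ≈ 0.9745


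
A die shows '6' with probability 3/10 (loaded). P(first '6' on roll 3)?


Geometric: P(X=3) = (1-p)^(k-1)×p = (7/10)^2×3/10 = 147/1000

P(X=3) = 147/1000 ≈ 14.70%


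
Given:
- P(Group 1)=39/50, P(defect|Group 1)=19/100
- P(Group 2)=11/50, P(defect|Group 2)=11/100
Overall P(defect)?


P(B) = Σ P(B|Aᵢ)×P(Aᵢ)
  19/100×39/50 = 741/5000
  11/100×11/50 = 121/5000
Sum = 431/2500

P(defect) = 431/2500 ≈ 17.24%


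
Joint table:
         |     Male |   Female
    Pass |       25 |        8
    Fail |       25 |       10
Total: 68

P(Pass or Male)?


P(Pass∨Male) = P(Pass) + P(Male) - P(Pass∧Male)
= (33 + 50 - 25)/68 = 58/68 = 29/34

P = 29/34 ≈ 85.29%


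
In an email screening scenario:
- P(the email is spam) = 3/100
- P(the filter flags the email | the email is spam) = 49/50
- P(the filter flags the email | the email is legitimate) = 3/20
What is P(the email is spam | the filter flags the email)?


Using Bayes' theorem:
P(A|B) = P(B|A)·P(A) / P(B)

P(the filter flags the email) = 49/50 × 3/100 + 3/20 × 97/100
= 147/5000 + 291/2000 = 1749/10000

P(the email is spam|the filter flags the email) = (147/5000) / (1749/10000) = 98/583

P(the email is spam|the filter flags the email) = 98/583 ≈ 16.81%


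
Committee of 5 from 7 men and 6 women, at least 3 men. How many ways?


Count by #men:
  3M,2W: C(7,3)×C(6,2)=525
  4M,1W: C(7,4)×C(6,1)=210
  5M,0W: C(7,5)×C(6,0)=21
Total = 756

756


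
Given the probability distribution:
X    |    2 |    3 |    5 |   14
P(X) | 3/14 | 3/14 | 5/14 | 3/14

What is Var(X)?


E[X] = 41/7
E[X²] = 376/7
Var(X) = E[X²] - (E[X])² = 376/7 - 1681/49 = 951/49

Var(X) = 951/49 ≈ 19.4082


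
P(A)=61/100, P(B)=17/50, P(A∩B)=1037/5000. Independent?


P(A)×P(B) = 1037/5000
P(A∩B) = 1037/5000
Equal ✓ → Independent

Yes, independent


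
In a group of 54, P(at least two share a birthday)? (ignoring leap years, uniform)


P(all different) = Π(365-i)/365 for i=0..53
= 0.016123
P(match) = 1 - 0.016123 = 0.983877

P ≈ 0.9839 ≈ 98.39%


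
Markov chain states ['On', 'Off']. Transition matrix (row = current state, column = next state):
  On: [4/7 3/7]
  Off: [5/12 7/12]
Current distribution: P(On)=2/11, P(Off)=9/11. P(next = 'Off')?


P(next=Off) = Σᵢ P(now=i)×P(i→Off)
= 2/11×3/7 + 9/11×7/12
= 6/77 + 21/44 = 171/308

P = 171/308 ≈ 0.5552


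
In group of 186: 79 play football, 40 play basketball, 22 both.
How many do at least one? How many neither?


|A∪B| = 79+40-22 = 97
Neither = 186-97 = 89

At least one: 97; Neither: 89


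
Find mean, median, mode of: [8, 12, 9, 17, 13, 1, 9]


Sorted: [1, 8, 9, 9, 12, 13, 17]
Mean = 69/7
Median = 9
Freq: {8: 1, 12: 1, 9: 2, 17: 1, 13: 1, 1: 1}
Mode: [9]

Mean=69/7, Median=9, Mode=9


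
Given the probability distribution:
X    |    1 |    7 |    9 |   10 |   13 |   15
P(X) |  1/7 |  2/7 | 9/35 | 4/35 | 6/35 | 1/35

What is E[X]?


E[X] = Σ x·P(X=x)
= (1)×(1/7) + (7)×(2/7) + (9)×(9/35) + (10)×(4/35) + (13)×(6/35) + (15)×(1/35)
= 289/35

E[X] = 289/35


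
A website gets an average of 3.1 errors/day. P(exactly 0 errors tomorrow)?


Poisson(λ=3.1): P(X=0) = e^(-λ)×λ^k/k!
= e^(-3.1) × 3.1^0 / 0!
≈ 0.04504920239 × 1 / 1 ≈ 0.045049

P(X=0) ≈ 0.045049 ≈ 4.50%


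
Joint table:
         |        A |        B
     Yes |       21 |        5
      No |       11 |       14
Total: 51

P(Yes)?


P(Yes) = (21+5)/51 = 26/51

P(Yes) = 26/51 ≈ 50.98%


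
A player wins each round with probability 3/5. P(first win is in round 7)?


Geometric: P(X=7) = (1-p)^(k-1)×p = (2/5)^6×3/5 = 192/78125

P(X=7) = 192/78125 ≈ 0.25%


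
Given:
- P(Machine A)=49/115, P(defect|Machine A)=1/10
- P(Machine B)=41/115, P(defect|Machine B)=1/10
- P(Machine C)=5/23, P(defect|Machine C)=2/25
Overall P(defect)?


P(B) = Σ P(B|Aᵢ)×P(Aᵢ)
  1/10×49/115 = 49/1150
  1/10×41/115 = 41/1150
  2/25×5/23 = 2/115
Sum = 11/115

P(defect) = 11/115 ≈ 9.57%


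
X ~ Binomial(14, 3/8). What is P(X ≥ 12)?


P(X ≥ 12) = Σ P(X=i) for i=12..14
P(X=12) = 1209028275/4398046511104
P(X=13) = 55801305/2199023255552
P(X=14) = 4782969/4398046511104
Sum = 662706927/2199023255552

P(X ≥ 12) = 662706927/2199023255552 ≈ 0.03%


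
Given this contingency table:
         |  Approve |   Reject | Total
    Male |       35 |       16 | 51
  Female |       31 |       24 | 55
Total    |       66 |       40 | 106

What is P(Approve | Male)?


P(Approve | Male) = 35/(35+16) = 35/51

P(Approve|Male) = 35/51 ≈ 68.63%


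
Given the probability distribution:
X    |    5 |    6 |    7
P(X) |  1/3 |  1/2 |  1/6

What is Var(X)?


E[X] = 35/6
E[X²] = 69/2
Var(X) = E[X²] - (E[X])² = 69/2 - 1225/36 = 17/36

Var(X) = 17/36 ≈ 0.4722


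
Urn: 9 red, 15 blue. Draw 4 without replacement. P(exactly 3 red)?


Hypergeometric: C(9,3)×C(15,1)/C(24,4)
= 84×15/10626 = 30/253

P(X=3) = 30/253 ≈ 11.86%


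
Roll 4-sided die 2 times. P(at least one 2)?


P(no 2)^2 = (3/4)^2 = 9/16
P(≥1) = 1 - 9/16 = 7/16

P = 7/16 ≈ 43.75%


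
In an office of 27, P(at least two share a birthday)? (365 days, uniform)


P(all different) = Π(365-i)/365 for i=0..26
= 0.373141
P(match) = 1 - 0.373141 = 0.626859

P ≈ 0.6269 ≈ 62.69%


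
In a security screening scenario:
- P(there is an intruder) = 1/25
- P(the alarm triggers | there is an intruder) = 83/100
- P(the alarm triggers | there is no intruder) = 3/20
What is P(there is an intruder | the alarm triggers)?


Using Bayes' theorem:
P(A|B) = P(B|A)·P(A) / P(B)

P(the alarm triggers) = 83/100 × 1/25 + 3/20 × 24/25
= 83/2500 + 18/125 = 443/2500

P(there is an intruder|the alarm triggers) = (83/2500) / (443/2500) = 83/443

P(there is an intruder|the alarm triggers) = 83/443 ≈ 18.74%


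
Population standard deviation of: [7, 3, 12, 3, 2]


Mean = 27/5
  (7-27/5)²=64/25
  (3-27/5)²=144/25
  (12-27/5)²=1089/25
  (3-27/5)²=144/25
  (2-27/5)²=289/25
Σ(x-μ)² = 346/5
σ² = (346/5)/5 = 346/25

σ = √(346/25) ≈ 3.7202


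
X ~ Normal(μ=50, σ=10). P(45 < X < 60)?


z₁=(45-50)/10=-0.5, z₂=(60-50)/10=1.0
P = Φ(1.0) - Φ(-0.5) = 0.841345 - 0.308538 = 0.532807 ≈ 0.5328

P(45 < X < 60) ≈ 0.5328


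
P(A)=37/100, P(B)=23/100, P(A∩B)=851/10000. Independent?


P(A)×P(B) = 851/10000
P(A∩B) = 851/10000
Equal ✓ → Independent

Yes, independent


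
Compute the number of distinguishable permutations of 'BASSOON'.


Letters: 7, freq: {'B': 1, 'A': 1, 'S': 2, 'O': 2, 'N': 1}
7!/(1!×1!×2!×2!×1!) = 5040/4 = 1260

1260


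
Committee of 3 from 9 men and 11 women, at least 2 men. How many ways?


Count by #men:
  2M,1W: C(9,2)×C(11,1)=396
  3M,0W: C(9,3)×C(11,0)=84
Total = 480

480


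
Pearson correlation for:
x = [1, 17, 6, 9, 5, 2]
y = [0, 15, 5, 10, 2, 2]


n=6, Σx=40, Σy=34, Σxy=389, Σx²=436, Σy²=358
r = (6×389 - 40×34)/√((6×436 - 40²)(6×358 - 34²))
= 974/√(1016×992) = 974/√1007872 ≈ 974/1003.9283 ≈ 0.9702

r ≈ 0.9702


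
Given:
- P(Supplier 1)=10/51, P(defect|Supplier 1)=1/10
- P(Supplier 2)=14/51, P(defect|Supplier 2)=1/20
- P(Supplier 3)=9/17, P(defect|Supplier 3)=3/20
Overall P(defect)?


P(B) = Σ P(B|Aᵢ)×P(Aᵢ)
  1/10×10/51 = 1/51
  1/20×14/51 = 7/510
  3/20×9/17 = 27/340
Sum = 23/204

P(defect) = 23/204 ≈ 11.27%


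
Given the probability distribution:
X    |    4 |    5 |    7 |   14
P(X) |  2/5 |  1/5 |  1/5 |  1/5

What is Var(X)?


E[X] = 34/5
E[X²] = 302/5
Var(X) = E[X²] - (E[X])² = 302/5 - 1156/25 = 354/25

Var(X) = 354/25 ≈ 14.1600


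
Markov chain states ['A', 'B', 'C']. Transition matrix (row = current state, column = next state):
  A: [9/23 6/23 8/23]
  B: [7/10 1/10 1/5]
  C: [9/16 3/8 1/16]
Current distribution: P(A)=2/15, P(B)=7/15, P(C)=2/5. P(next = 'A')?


P(next=A) = Σᵢ P(now=i)×P(i→A)
= 2/15×9/23 + 7/15×7/10 + 2/5×9/16
= 6/115 + 49/150 + 9/40 = 8333/13800

P = 8333/13800 ≈ 0.6038


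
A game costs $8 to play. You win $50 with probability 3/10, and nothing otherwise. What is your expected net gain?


E[gain] = (50-8)×3/10 + (-8)×7/10
= 63/5 - 28/5 = 7

Expected net gain = $7 ≈ $7.00


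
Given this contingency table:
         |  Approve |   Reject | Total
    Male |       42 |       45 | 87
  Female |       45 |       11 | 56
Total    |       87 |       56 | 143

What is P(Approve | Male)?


P(Approve | Male) = 42/(42+45) = 42/87 = 14/29

P(Approve|Male) = 14/29 ≈ 48.28%


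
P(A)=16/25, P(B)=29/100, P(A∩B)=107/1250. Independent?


P(A)×P(B) = 116/625
P(A∩B) = 107/1250
Not equal → NOT independent

No, not independent


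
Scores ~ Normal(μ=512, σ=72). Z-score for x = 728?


z = (x - μ)/σ = (728 - 512)/72 = 3.0

z = 3.0


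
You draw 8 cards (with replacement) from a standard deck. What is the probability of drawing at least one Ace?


P(not a Ace) = 48/52 = 12/13
P(none in 8 draws) = (12/13)^8 = 429981696/815730721
P(≥1 Ace) = 1 - 429981696/815730721 = 385749025/815730721

P = 385749025/815730721 ≈ 47.29%


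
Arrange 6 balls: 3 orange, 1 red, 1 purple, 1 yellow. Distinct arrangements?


6!/(3!×1!×1!×1!) = 120

120


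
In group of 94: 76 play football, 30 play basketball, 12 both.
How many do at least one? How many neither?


|A∪B| = 76+30-12 = 94
Neither = 94-94 = 0

At least one: 94; Neither: 0


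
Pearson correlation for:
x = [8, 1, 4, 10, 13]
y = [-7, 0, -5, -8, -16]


n=5, Σx=36, Σy=-36, Σxy=-364, Σx²=350, Σy²=394
r = (5×(-364) - 36×(-36))/√((5×350 - 36²)(5×394 - (-36)²))
= -524/√(454×674) = -524/√305996 ≈ -524/553.1691 ≈ -0.9473

r ≈ -0.9473


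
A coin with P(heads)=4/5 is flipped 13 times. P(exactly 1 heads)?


Binomial: P(X=1) = C(13,1)×p^1×(1-p)^12
= 13 × 4/5 × 1/244140625 = 52/1220703125

P(X=1) = 52/1220703125 ≈ 0.00%


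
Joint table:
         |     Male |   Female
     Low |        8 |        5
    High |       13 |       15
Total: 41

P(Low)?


P(Low) = (8+5)/41 = 13/41

P(Low) = 13/41 ≈ 31.71%


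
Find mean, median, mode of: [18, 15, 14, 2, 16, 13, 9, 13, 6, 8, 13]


Sorted: [2, 6, 8, 9, 13, 13, 13, 14, 15, 16, 18]
Mean = 127/11
Median = 13
Freq: {18: 1, 15: 1, 14: 1, 2: 1, 16: 1, 13: 3, 9: 1, 6: 1, 8: 1}
Mode: [13]

Mean=127/11, Median=13, Mode=13


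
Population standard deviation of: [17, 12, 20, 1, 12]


Mean = 62/5
  (17-62/5)²=529/25
  (12-62/5)²=4/25
  (20-62/5)²=1444/25
  (1-62/5)²=3249/25
  (12-62/5)²=4/25
Σ(x-μ)² = 1046/5
σ² = (1046/5)/5 = 1046/25

σ = √(1046/25) ≈ 6.4684


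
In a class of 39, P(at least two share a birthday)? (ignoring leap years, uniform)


P(all different) = Π(365-i)/365 for i=0..38
= 0.121780
P(match) = 1 - 0.121780 = 0.878220

P ≈ 0.8782 ≈ 87.82%


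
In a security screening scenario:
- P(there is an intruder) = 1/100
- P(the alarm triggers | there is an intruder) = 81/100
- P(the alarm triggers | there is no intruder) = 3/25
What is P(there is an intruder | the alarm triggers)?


Using Bayes' theorem:
P(A|B) = P(B|A)·P(A) / P(B)

P(the alarm triggers) = 81/100 × 1/100 + 3/25 × 99/100
= 81/10000 + 297/2500 = 1269/10000

P(there is an intruder|the alarm triggers) = (81/10000) / (1269/10000) = 3/47

P(there is an intruder|the alarm triggers) = 3/47 ≈ 6.38%


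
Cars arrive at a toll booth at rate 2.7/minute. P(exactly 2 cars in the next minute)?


Poisson(λ=2.7): P(X=2) = e^(-λ)×λ^k/k!
= e^(-2.7) × 2.7^2 / 2!
≈ 0.06720551274 × 7.29 / 2 ≈ 0.244964

P(X=2) ≈ 0.244964 ≈ 24.50%


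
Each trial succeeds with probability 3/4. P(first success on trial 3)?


Geometric: P(X=3) = (1-p)^(k-1)×p = (1/4)^2×3/4 = 3/64

P(X=3) = 3/64 ≈ 4.69%


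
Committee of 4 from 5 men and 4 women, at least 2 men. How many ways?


Count by #men:
  2M,2W: C(5,2)×C(4,2)=60
  3M,1W: C(5,3)×C(4,1)=40
  4M,0W: C(5,4)×C(4,0)=5
Total = 105

105


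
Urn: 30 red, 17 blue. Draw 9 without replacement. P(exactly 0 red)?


Hypergeometric: C(30,0)×C(17,9)/C(47,9)
= 1×24310/1362649145 = 34/1905803

P(X=0) = 34/1905803 ≈ 0.00%


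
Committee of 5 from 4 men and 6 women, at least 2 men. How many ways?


Count by #men:
  2M,3W: C(4,2)×C(6,3)=120
  3M,2W: C(4,3)×C(6,2)=60
  4M,1W: C(4,4)×C(6,1)=6
Total = 186

186


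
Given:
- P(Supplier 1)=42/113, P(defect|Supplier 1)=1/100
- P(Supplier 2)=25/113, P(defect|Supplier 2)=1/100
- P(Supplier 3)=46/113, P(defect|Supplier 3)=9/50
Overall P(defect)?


P(B) = Σ P(B|Aᵢ)×P(Aᵢ)
  1/100×42/113 = 21/5650
  1/100×25/113 = 1/452
  9/50×46/113 = 207/2825
Sum = 179/2260

P(defect) = 179/2260 ≈ 7.92%


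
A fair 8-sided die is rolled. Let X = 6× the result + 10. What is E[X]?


E[die] = (1+8)/2 = 9/2
E[X] = 6×9/2 + 10 = 37

E[X] = 37


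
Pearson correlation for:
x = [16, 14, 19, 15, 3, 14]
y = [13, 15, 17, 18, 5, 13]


n=6, Σx=81, Σy=81, Σxy=1208, Σx²=1243, Σy²=1201
r = (6×1208 - 81×81)/√((6×1243 - 81²)(6×1201 - 81²))
= 687/√(897×645) = 687/√578565 ≈ 687/760.6346 ≈ 0.9032

r ≈ 0.9032


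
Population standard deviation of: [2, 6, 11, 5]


Mean = 24/4 = 6
  (2-6)²=16
  (6-6)²=0
  (11-6)²=25
  (5-6)²=1
Σ(x-μ)² = 42
σ² = 42/4 = 21/2

σ = √(21/2) ≈ 3.2404


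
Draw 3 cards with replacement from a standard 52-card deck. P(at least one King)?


P(not a King) = 48/52 = 12/13
P(none in 3 draws) = (12/13)^3 = 1728/2197
P(≥1 King) = 1 - 1728/2197 = 469/2197

P = 469/2197 ≈ 21.35%


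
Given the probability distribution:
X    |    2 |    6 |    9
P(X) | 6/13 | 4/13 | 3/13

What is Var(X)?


E[X] = 63/13
E[X²] = 411/13
Var(X) = E[X²] - (E[X])² = 411/13 - 3969/169 = 1374/169

Var(X) = 1374/169 ≈ 8.1302


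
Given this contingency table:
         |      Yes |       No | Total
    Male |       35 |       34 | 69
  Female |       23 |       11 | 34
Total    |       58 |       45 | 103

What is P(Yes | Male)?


P(Yes | Male) = 35/(35+34) = 35/69

P(Yes|Male) = 35/69 ≈ 50.72%


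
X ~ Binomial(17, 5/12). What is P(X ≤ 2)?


P(X ≤ 2) = Σ P(X=i) for i=0..2
P(X=0) = 232630513987207/2218611106740436992
P(X=1) = 2824799098416085/2218611106740436992
P(X=2) = 2017713641725775/277326388342554624
Sum = 1599928228850791/184884258895036416

P(X ≤ 2) = 1599928228850791/184884258895036416 ≈ 0.87%


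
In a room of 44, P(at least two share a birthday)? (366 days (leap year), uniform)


P(all different) = Π(366-i)/366 for i=0..43
= 0.067633
P(match) = 1 - 0.067633 = 0.932367

P ≈ 0.9324 ≈ 93.24%


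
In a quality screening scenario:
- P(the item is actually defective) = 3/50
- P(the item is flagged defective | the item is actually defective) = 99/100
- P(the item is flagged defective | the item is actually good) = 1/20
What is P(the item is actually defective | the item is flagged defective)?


Using Bayes' theorem:
P(A|B) = P(B|A)·P(A) / P(B)

P(the item is flagged defective) = 99/100 × 3/50 + 1/20 × 47/50
= 297/5000 + 47/1000 = 133/1250

P(the item is actually defective|the item is flagged defective) = (297/5000) / (133/1250) = 297/532

P(the item is actually defective|the item is flagged defective) = 297/532 ≈ 55.83%


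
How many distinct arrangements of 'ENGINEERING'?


Letters: 11, freq: {'E': 3, 'N': 3, 'G': 2, 'I': 2, 'R': 1}
11!/(3!×3!×2!×2!×1!) = 39916800/144 = 277200

277200


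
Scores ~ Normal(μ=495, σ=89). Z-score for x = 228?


z = (x - μ)/σ = (228 - 495)/89 = -3.0

z = -3.0


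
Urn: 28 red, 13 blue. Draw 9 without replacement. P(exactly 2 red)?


Hypergeometric: C(28,2)×C(13,7)/C(41,9)
= 378×1716/350343565 = 4536/2449955

P(X=2) = 4536/2449955 ≈ 0.19%


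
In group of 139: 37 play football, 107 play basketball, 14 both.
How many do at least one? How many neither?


|A∪B| = 37+107-14 = 130
Neither = 139-130 = 9

At least one: 130; Neither: 9


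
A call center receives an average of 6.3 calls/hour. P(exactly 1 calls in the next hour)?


Poisson(λ=6.3): P(X=1) = e^(-λ)×λ^k/k!
= e^(-6.3) × 6.3^1 / 1!
≈ 0.001836304777 × 6.3 / 1 ≈ 0.011569

P(X=1) ≈ 0.011569 ≈ 1.16%


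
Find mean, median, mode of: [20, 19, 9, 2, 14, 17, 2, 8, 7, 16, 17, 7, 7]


Sorted: [2, 2, 7, 7, 7, 8, 9, 14, 16, 17, 17, 19, 20]
Mean = 145/13
Median = 9
Freq: {20: 1, 19: 1, 9: 1, 2: 2, 14: 1, 17: 2, 8: 1, 7: 3, 16: 1}
Mode: [7]

Mean=145/13, Median=9, Mode=7


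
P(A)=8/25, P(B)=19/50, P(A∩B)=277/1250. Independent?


P(A)×P(B) = 76/625
P(A∩B) = 277/1250
Not equal → NOT independent

No, not independent


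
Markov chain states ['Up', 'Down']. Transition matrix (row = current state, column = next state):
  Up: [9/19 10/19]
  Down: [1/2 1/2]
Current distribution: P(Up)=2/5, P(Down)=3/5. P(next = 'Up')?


P(next=Up) = Σᵢ P(now=i)×P(i→Up)
= 2/5×9/19 + 3/5×1/2
= 18/95 + 3/10 = 93/190

P = 93/190 ≈ 0.4895


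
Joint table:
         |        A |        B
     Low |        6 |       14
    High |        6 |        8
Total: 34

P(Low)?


P(Low) = (6+14)/34 = 20/34 = 10/17

P(Low) = 10/17 ≈ 58.82%


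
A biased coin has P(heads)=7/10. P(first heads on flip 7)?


Geometric: P(X=7) = (1-p)^(k-1)×p = (3/10)^6×7/10 = 5103/10000000

P(X=7) = 5103/10000000 ≈ 0.05%


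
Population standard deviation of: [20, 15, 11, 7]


Mean = 53/4
  (20-53/4)²=729/16
  (15-53/4)²=49/16
  (11-53/4)²=81/16
  (7-53/4)²=625/16
Σ(x-μ)² = 371/4
σ² = (371/4)/4 = 371/16

σ = √(371/16) ≈ 4.8153


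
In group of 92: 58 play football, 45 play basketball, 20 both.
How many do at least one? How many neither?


|A∪B| = 58+45-20 = 83
Neither = 92-83 = 9

At least one: 83; Neither: 9


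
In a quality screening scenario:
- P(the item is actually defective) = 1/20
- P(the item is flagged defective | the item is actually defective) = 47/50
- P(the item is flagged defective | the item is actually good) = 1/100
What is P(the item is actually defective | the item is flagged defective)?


Using Bayes' theorem:
P(A|B) = P(B|A)·P(A) / P(B)

P(the item is flagged defective) = 47/50 × 1/20 + 1/100 × 19/20
= 47/1000 + 19/2000 = 113/2000

P(the item is actually defective|the item is flagged defective) = (47/1000) / (113/2000) = 94/113

P(the item is actually defective|the item is flagged defective) = 94/113 ≈ 83.19%


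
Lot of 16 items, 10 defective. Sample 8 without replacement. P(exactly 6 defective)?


Hypergeometric: C(10,6)×C(6,2)/C(16,8)
= 210×15/12870 = 35/143

P(X=6) = 35/143 ≈ 24.48%


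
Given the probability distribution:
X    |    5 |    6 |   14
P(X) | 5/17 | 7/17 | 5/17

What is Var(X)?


E[X] = 137/17
E[X²] = 1357/17
Var(X) = E[X²] - (E[X])² = 1357/17 - 18769/289 = 4300/289

Var(X) = 4300/289 ≈ 14.8789


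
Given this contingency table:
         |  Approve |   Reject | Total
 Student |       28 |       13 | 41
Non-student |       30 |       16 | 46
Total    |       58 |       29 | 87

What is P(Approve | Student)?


P(Approve | Student) = 28/(28+13) = 28/41

P(Approve|Student) = 28/41 ≈ 68.29%


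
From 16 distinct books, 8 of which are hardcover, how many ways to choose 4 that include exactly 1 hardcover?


Choose 1 of the 8 hardcovers and 3 of the other 8 books:
C(8,1)×C(8,3) = 8×56 = 448

448


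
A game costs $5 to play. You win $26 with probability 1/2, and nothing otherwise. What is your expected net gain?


E[gain] = (26-5)×1/2 + (-5)×1/2
= 21/2 - 5/2 = 8

Expected net gain = $8 ≈ $8.00


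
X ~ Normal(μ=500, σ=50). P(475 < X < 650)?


z₁=(475-500)/50=-0.5, z₂=(650-500)/50=3.0
P = Φ(3.0) - Φ(-0.5) = 0.998650 - 0.308538 = 0.690112 ≈ 0.6901

P(475 < X < 650) ≈ 0.6901


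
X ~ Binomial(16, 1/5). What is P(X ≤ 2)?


P(X ≤ 2) = Σ P(X=i) for i=0..2
P(X=0) = 4294967296/152587890625
P(X=1) = 17179869184/152587890625
P(X=2) = 6442450944/30517578125
Sum = 2147483648/6103515625

P(X ≤ 2) = 2147483648/6103515625 ≈ 35.18%


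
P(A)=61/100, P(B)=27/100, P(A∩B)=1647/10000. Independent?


P(A)×P(B) = 1647/10000
P(A∩B) = 1647/10000
Equal ✓ → Independent

Yes, independent


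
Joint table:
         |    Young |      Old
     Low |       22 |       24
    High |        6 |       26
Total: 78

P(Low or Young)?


P(Low∨Young) = P(Low) + P(Young) - P(Low∧Young)
= (46 + 28 - 22)/78 = 52/78 = 2/3

P = 2/3 ≈ 66.67%


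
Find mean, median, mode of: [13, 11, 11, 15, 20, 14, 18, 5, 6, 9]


Sorted: [5, 6, 9, 11, 11, 13, 14, 15, 18, 20]
Mean = 122/10 = 61/5
Median = 12
Freq: {13: 1, 11: 2, 15: 1, 20: 1, 14: 1, 18: 1, 5: 1, 6: 1, 9: 1}
Mode: [11]

Mean=61/5, Median=12, Mode=11


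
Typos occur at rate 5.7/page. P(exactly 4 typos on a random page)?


Poisson(λ=5.7): P(X=4) = e^(-λ)×λ^k/k!
= e^(-5.7) × 5.7^4 / 4!
≈ 0.003345965457 × 1055.6001 / 24 ≈ 0.147167

P(X=4) ≈ 0.147167 ≈ 14.72%


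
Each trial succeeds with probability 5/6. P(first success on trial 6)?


Geometric: P(X=6) = (1-p)^(k-1)×p = (1/6)^5×5/6 = 5/46656

P(X=6) = 5/46656 ≈ 0.01%


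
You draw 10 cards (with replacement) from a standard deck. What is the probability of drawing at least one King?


P(not a King) = 48/52 = 12/13
P(none in 10 draws) = (12/13)^10 = 61917364224/137858491849
P(≥1 King) = 1 - 61917364224/137858491849 = 75941127625/137858491849

P = 75941127625/137858491849 ≈ 55.09%


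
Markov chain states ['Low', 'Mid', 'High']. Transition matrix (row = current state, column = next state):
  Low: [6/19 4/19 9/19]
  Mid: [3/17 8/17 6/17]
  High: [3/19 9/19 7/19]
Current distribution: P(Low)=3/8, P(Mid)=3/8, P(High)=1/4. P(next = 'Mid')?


P(next=Mid) = Σᵢ P(now=i)×P(i→Mid)
= 3/8×4/19 + 3/8×8/17 + 1/4×9/19
= 3/38 + 3/17 + 9/76 = 483/1292

P = 483/1292 ≈ 0.3738


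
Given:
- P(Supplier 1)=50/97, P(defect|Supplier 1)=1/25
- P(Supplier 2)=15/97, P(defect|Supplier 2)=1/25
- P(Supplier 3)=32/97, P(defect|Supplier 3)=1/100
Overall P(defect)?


P(B) = Σ P(B|Aᵢ)×P(Aᵢ)
  1/25×50/97 = 2/97
  1/25×15/97 = 3/485
  1/100×32/97 = 8/2425
Sum = 73/2425

P(defect) = 73/2425 ≈ 3.01%


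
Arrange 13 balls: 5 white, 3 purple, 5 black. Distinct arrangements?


13!/(5!×3!×5!) = 72072

72072


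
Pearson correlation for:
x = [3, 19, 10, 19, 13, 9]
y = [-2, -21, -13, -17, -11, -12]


n=6, Σx=73, Σy=-76, Σxy=-1109, Σx²=1081, Σy²=1168
r = (6×(-1109) - 73×(-76))/√((6×1081 - 73²)(6×1168 - (-76)²))
= -1106/√(1157×1232) = -1106/√1425424 ≈ -1106/1193.9112 ≈ -0.9264

r ≈ -0.9264


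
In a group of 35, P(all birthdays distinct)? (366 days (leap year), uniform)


P(all different) = Π(366-i)/366 for i=0..34
= (366/366)×(365/366)×...×(332/366)
= 0.186502

P ≈ 0.1865 ≈ 18.65%


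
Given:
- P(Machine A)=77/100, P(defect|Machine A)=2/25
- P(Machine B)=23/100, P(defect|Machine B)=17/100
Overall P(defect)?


P(B) = Σ P(B|Aᵢ)×P(Aᵢ)
  2/25×77/100 = 77/1250
  17/100×23/100 = 391/10000
Sum = 1007/10000

P(defect) = 1007/10000 ≈ 10.07%


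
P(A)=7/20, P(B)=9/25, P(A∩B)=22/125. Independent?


P(A)×P(B) = 63/500
P(A∩B) = 22/125
Not equal → NOT independent

No, not independent


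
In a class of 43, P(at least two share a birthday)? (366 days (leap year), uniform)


P(all different) = Π(366-i)/366 for i=0..42
= 0.076637
P(match) = 1 - 0.076637 = 0.923363

P ≈ 0.9234 ≈ 92.34%


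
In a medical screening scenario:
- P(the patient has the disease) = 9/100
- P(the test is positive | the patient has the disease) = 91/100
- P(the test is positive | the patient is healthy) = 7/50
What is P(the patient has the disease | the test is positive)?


Using Bayes' theorem:
P(A|B) = P(B|A)·P(A) / P(B)

P(the test is positive) = 91/100 × 9/100 + 7/50 × 91/100
= 819/10000 + 637/5000 = 2093/10000

P(the patient has the disease|the test is positive) = (819/10000) / (2093/10000) = 9/23

P(the patient has the disease|the test is positive) = 9/23 ≈ 39.13%


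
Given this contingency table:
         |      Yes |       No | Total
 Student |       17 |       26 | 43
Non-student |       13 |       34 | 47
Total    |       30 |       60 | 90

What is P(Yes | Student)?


P(Yes | Student) = 17/(17+26) = 17/43

P(Yes|Student) = 17/43 ≈ 39.53%


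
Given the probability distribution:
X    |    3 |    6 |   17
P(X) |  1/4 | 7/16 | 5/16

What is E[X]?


E[X] = Σ x·P(X=x)
= (3)×(1/4) + (6)×(7/16) + (17)×(5/16)
= 139/16

E[X] = 139/16


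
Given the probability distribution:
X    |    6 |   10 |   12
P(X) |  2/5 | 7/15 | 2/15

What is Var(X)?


E[X] = 26/3
E[X²] = 1204/15
Var(X) = E[X²] - (E[X])² = 1204/15 - 676/9 = 232/45

Var(X) = 232/45 ≈ 5.1556


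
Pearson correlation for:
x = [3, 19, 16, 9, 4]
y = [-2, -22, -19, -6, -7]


n=5, Σx=51, Σy=-56, Σxy=-810, Σx²=723, Σy²=934
r = (5×(-810) - 51×(-56))/√((5×723 - 51²)(5×934 - (-56)²))
= -1194/√(1014×1534) = -1194/√1555476 ≈ -1194/1247.1872 ≈ -0.9574

r ≈ -0.9574


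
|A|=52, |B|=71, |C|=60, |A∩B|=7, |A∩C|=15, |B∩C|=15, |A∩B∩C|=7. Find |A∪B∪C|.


|A∪B∪C| = 52+71+60-7-15-15+7 = 153

|A∪B∪C| = 153


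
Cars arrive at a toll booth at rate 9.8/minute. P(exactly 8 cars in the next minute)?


Poisson(λ=9.8): P(X=8) = e^(-λ)×λ^k/k!
= e^(-9.8) × 9.8^8 / 8!
≈ 5.545159943e-05 × 85076302.2582 / 40320 ≈ 0.117004

P(X=8) ≈ 0.117004 ≈ 11.70%


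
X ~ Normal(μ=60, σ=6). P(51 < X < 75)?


z₁=(51-60)/6=-1.5, z₂=(75-60)/6=2.5
P = Φ(2.5) - Φ(-1.5) = 0.993790 - 0.066807 = 0.926983 ≈ 0.9270

P(51 < X < 75) ≈ 0.9270


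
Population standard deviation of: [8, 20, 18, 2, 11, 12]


Mean = 71/6
  (8-71/6)²=529/36
  (20-71/6)²=2401/36
  (18-71/6)²=1369/36
  (2-71/6)²=3481/36
  (11-71/6)²=25/36
  (12-71/6)²=1/36
Σ(x-μ)² = 1301/6
σ² = (1301/6)/6 = 1301/36

σ = √(1301/36) ≈ 6.0116


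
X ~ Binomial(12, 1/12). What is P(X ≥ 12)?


P(X ≥ 12) = Σ P(X=i) for i=12..12
P(X=12) = 1/8916100448256
Sum = 1/8916100448256

P(X ≥ 12) = 1/8916100448256 ≈ 0.00%


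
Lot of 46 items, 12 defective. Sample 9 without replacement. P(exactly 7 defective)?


Hypergeometric: C(12,7)×C(34,2)/C(46,9)
= 792×561/1101716330 = 20196/50078015

P(X=7) = 20196/50078015 ≈ 0.04%


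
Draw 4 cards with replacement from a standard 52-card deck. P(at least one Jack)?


P(not a Jack) = 48/52 = 12/13
P(none in 4 draws) = (12/13)^4 = 20736/28561
P(≥1 Jack) = 1 - 20736/28561 = 7825/28561

P = 7825/28561 ≈ 27.40%


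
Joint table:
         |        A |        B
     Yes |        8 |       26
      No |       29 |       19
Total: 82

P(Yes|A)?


P(Yes|A) = 8/(8+29) = 8/37

P = 8/37 ≈ 21.62%


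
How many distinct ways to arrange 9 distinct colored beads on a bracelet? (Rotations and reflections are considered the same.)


Free circular arrangements: rotations and reflections both identified.
(n-1)!/2 = 8!/2 = 40320/2 = 20160

20160


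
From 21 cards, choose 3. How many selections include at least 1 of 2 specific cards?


Complement: C(21,3) - C(19,3) = 1330 - 969 = 361

361


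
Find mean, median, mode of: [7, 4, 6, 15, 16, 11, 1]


Sorted: [1, 4, 6, 7, 11, 15, 16]
Mean = 60/7
Median = 7
Freq: {7: 1, 4: 1, 6: 1, 15: 1, 16: 1, 11: 1, 1: 1}
Mode: No mode

Mean=60/7, Median=7, Mode=No mode


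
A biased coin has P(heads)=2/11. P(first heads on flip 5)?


Geometric: P(X=5) = (1-p)^(k-1)×p = (9/11)^4×2/11 = 13122/161051

P(X=5) = 13122/161051 ≈ 8.15%


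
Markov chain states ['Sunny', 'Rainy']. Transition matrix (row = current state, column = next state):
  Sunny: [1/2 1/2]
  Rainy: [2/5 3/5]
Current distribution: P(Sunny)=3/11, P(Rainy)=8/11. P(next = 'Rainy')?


P(next=Rainy) = Σᵢ P(now=i)×P(i→Rainy)
= 3/11×1/2 + 8/11×3/5
= 3/22 + 24/55 = 63/110

P = 63/110 ≈ 0.5727


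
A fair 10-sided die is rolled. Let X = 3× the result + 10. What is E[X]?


E[die] = (1+10)/2 = 11/2
E[X] = 3×11/2 + 10 = 53/2

E[X] = 53/2


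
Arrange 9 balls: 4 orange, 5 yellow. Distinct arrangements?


9!/(4!×5!) = 126

126


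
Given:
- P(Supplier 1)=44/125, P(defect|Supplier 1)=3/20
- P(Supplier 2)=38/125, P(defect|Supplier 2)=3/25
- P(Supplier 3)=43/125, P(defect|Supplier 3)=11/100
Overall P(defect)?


P(B) = Σ P(B|Aᵢ)×P(Aᵢ)
  3/20×44/125 = 33/625
  3/25×38/125 = 114/3125
  11/100×43/125 = 473/12500
Sum = 1589/12500

P(defect) = 1589/12500 ≈ 12.71%


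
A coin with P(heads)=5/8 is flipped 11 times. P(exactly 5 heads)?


Binomial: P(X=5) = C(11,5)×p^5×(1-p)^6
= 462 × 3125/32768 × 729/262144 = 526246875/4294967296

P(X=5) = 526246875/4294967296 ≈ 12.25%


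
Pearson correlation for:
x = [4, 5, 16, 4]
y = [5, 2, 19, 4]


n=4, Σx=29, Σy=30, Σxy=350, Σx²=313, Σy²=406
r = (4×350 - 29×30)/√((4×313 - 29²)(4×406 - 30²))
= 530/√(411×724) = 530/√297564 ≈ 530/545.4943 ≈ 0.9716

r ≈ 0.9716


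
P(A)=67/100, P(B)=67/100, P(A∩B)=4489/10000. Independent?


P(A)×P(B) = 4489/10000
P(A∩B) = 4489/10000
Equal ✓ → Independent

Yes, independent


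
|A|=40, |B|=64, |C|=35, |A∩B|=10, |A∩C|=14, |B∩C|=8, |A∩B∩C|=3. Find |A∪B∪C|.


|A∪B∪C| = 40+64+35-10-14-8+3 = 110

|A∪B∪C| = 110


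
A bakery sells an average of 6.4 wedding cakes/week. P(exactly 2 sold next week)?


Poisson(λ=6.4): P(X=2) = e^(-λ)×λ^k/k!
= e^(-6.4) × 6.4^2 / 2!
≈ 0.001661557273 × 40.96 / 2 ≈ 0.034029

P(X=2) ≈ 0.034029 ≈ 3.40%


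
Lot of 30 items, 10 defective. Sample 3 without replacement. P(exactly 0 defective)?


Hypergeometric: C(10,0)×C(20,3)/C(30,3)
= 1×1140/4060 = 57/203

P(X=0) = 57/203 ≈ 28.08%


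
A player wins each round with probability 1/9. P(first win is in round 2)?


Geometric: P(X=2) = (1-p)^(k-1)×p = (8/9)^1×1/9 = 8/81

P(X=2) = 8/81 ≈ 9.88%


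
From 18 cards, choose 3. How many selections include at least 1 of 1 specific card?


Complement: C(18,3) - C(17,3) = 816 - 680 = 136

136


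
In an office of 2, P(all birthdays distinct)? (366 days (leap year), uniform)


P(all different) = Π(366-i)/366 for i=0..1
= (366/366)×(365/366)×...×(365/366)
= 0.997268

P ≈ 0.9973 ≈ 99.73%


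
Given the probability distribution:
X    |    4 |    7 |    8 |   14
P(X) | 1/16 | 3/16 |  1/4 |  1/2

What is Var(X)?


E[X] = 169/16
E[X²] = 1987/16
Var(X) = E[X²] - (E[X])² = 1987/16 - 28561/256 = 3231/256

Var(X) = 3231/256 ≈ 12.6211


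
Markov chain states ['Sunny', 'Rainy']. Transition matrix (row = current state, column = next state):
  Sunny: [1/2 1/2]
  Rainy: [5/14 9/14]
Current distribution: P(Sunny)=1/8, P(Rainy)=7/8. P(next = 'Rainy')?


P(next=Rainy) = Σᵢ P(now=i)×P(i→Rainy)
= 1/8×1/2 + 7/8×9/14
= 1/16 + 9/16 = 5/8

P = 5/8 ≈ 0.6250


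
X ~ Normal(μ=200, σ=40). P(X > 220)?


z = (220-200)/40 = 0.5
P(X > 220) = 1 - P(Z ≤ 0.5) = 1 - 0.6915 = 0.3085

P(X > 220) ≈ 0.3085


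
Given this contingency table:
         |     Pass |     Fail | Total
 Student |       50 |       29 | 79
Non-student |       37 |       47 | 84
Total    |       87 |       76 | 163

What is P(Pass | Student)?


P(Pass | Student) = 50/(50+29) = 50/79

P(Pass|Student) = 50/79 ≈ 63.29%


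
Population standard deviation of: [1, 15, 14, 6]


Mean = 36/4 = 9
  (1-9)²=64
  (15-9)²=36
  (14-9)²=25
  (6-9)²=9
Σ(x-μ)² = 134
σ² = 134/4 = 67/2

σ = √(67/2) ≈ 5.7879


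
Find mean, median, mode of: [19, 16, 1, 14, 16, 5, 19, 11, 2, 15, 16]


Sorted: [1, 2, 5, 11, 14, 15, 16, 16, 16, 19, 19]
Mean = 134/11
Median = 15
Freq: {19: 2, 16: 3, 1: 1, 14: 1, 5: 1, 11: 1, 2: 1, 15: 1}
Mode: [16]

Mean=134/11, Median=15, Mode=16


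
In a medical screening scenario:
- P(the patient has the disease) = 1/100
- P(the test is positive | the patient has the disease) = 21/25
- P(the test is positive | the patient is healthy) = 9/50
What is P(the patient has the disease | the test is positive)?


Using Bayes' theorem:
P(A|B) = P(B|A)·P(A) / P(B)

P(the test is positive) = 21/25 × 1/100 + 9/50 × 99/100
= 21/2500 + 891/5000 = 933/5000

P(the patient has the disease|the test is positive) = (21/2500) / (933/5000) = 14/311

P(the patient has the disease|the test is positive) = 14/311 ≈ 4.50%


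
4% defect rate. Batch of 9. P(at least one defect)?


P(all good) = (24/25)^9 = 2641807540224/3814697265625
P(≥1 defect) = 1172889725401/3814697265625

P = 1172889725401/3814697265625 ≈ 30.75%


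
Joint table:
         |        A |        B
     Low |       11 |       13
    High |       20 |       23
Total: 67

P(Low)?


P(Low) = (11+13)/67 = 24/67

P(Low) = 24/67 ≈ 35.82%


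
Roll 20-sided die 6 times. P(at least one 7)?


P(no 7)^6 = (19/20)^6 = 47045881/64000000
P(≥1) = 1 - 47045881/64000000 = 16954119/64000000

P = 16954119/64000000 ≈ 26.49%


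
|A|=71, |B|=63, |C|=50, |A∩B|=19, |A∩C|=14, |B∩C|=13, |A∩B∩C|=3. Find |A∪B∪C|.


|A∪B∪C| = 71+63+50-19-14-13+3 = 141

|A∪B∪C| = 141


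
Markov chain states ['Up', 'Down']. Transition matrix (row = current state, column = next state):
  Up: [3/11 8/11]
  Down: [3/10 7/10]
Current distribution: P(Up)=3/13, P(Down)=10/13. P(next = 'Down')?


P(next=Down) = Σᵢ P(now=i)×P(i→Down)
= 3/13×8/11 + 10/13×7/10
= 24/143 + 7/13 = 101/143

P = 101/143 ≈ 0.7063


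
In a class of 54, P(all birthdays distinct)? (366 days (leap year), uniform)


P(all different) = Π(366-i)/366 for i=0..53
= (366/366)×(365/366)×...×(313/366)
= 0.016316

P ≈ 0.0163 ≈ 1.63%


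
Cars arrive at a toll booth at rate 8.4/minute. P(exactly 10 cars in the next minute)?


Poisson(λ=8.4): P(X=10) = e^(-λ)×λ^k/k!
= e^(-8.4) × 8.4^10 / 10!
≈ 0.0002248673242 × 1749012287.66 / 3628800 ≈ 0.108382

P(X=10) ≈ 0.108382 ≈ 10.84%


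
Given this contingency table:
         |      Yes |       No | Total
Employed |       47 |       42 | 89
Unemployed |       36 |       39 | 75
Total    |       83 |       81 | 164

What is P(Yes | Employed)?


P(Yes | Employed) = 47/(47+42) = 47/89

P(Yes|Employed) = 47/89 ≈ 52.81%


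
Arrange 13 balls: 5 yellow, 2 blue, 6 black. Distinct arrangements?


13!/(5!×2!×6!) = 36036

36036


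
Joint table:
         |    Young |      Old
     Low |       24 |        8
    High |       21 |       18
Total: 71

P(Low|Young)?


P(Low|Young) = 24/(24+21) = 24/45 = 8/15

P = 8/15 ≈ 53.33%


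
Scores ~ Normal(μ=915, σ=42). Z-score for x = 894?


z = (x - μ)/σ = (894 - 915)/42 = -0.5

z = -0.5


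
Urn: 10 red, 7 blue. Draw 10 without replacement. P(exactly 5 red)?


Hypergeometric: C(10,5)×C(7,5)/C(17,10)
= 252×21/19448 = 1323/4862

P(X=5) = 1323/4862 ≈ 27.21%


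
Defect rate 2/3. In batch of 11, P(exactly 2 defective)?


Binomial: P(X=2) = C(11,2)×p^2×(1-p)^9
= 55 × 4/9 × 1/19683 = 220/177147

P(X=2) = 220/177147 ≈ 0.12%


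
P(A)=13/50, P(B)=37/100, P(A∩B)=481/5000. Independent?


P(A)×P(B) = 481/5000
P(A∩B) = 481/5000
Equal ✓ → Independent

Yes, independent


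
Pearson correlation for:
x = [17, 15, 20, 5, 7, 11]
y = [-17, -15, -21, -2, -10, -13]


n=6, Σx=75, Σy=-78, Σxy=-1157, Σx²=1109, Σy²=1228
r = (6×(-1157) - 75×(-78))/√((6×1109 - 75²)(6×1228 - (-78)²))
= -1092/√(1029×1284) = -1092/√1321236 ≈ -1092/1149.4503 ≈ -0.9500

r ≈ -0.9500


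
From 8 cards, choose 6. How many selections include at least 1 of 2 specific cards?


Complement: C(8,6) - C(6,6) = 28 - 1 = 27

27


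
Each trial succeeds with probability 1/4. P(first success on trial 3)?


Geometric: P(X=3) = (1-p)^(k-1)×p = (3/4)^2×1/4 = 9/64

P(X=3) = 9/64 ≈ 14.06%


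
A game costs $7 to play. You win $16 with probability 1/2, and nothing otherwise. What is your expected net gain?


E[gain] = (16-7)×1/2 + (-7)×1/2
= 9/2 - 7/2 = 1

Expected net gain = $1 ≈ $1.00


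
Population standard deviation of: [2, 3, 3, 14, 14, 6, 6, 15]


Mean = 63/8
  (2-63/8)²=2209/64
  (3-63/8)²=1521/64
  (3-63/8)²=1521/64
  (14-63/8)²=2401/64
  (14-63/8)²=2401/64
  (6-63/8)²=225/64
  (6-63/8)²=225/64
  (15-63/8)²=3249/64
Σ(x-μ)² = 1719/8
σ² = (1719/8)/8 = 1719/64

σ = √(1719/64) ≈ 5.1826


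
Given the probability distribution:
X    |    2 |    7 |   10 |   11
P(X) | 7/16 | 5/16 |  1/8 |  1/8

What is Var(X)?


E[X] = 91/16
E[X²] = 715/16
Var(X) = E[X²] - (E[X])² = 715/16 - 8281/256 = 3159/256

Var(X) = 3159/256 ≈ 12.3398


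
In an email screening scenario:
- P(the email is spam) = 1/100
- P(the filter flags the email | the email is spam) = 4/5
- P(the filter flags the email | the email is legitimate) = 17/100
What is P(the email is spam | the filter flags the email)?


Using Bayes' theorem:
P(A|B) = P(B|A)·P(A) / P(B)

P(the filter flags the email) = 4/5 × 1/100 + 17/100 × 99/100
= 1/125 + 1683/10000 = 1763/10000

P(the email is spam|the filter flags the email) = (1/125) / (1763/10000) = 80/1763

P(the email is spam|the filter flags the email) = 80/1763 ≈ 4.54%


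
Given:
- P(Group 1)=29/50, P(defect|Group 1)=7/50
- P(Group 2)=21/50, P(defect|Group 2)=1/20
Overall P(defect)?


P(B) = Σ P(B|Aᵢ)×P(Aᵢ)
  7/50×29/50 = 203/2500
  1/20×21/50 = 21/1000
Sum = 511/5000

P(defect) = 511/5000 ≈ 10.22%


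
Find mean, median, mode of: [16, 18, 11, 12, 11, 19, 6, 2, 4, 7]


Sorted: [2, 4, 6, 7, 11, 11, 12, 16, 18, 19]
Mean = 106/10 = 53/5
Median = 11
Freq: {16: 1, 18: 1, 11: 2, 12: 1, 19: 1, 6: 1, 2: 1, 4: 1, 7: 1}
Mode: [11]

Mean=53/5, Median=11, Mode=11


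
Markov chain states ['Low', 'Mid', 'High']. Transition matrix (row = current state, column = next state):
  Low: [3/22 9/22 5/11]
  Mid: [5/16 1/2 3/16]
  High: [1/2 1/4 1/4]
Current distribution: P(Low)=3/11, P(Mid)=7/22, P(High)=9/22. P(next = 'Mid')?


P(next=Mid) = Σᵢ P(now=i)×P(i→Mid)
= 3/11×9/22 + 7/22×1/2 + 9/22×1/4
= 27/242 + 7/44 + 9/88 = 361/968

P = 361/968 ≈ 0.3729


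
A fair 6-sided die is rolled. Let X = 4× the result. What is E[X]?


E[die] = (1+6)/2 = 7/2
E[X] = 4 × 7/2 = 14

E[X] = 14


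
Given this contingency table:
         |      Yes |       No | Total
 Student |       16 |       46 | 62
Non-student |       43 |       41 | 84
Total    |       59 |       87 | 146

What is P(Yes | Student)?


P(Yes | Student) = 16/(16+46) = 16/62 = 8/31

P(Yes|Student) = 8/31 ≈ 25.81%


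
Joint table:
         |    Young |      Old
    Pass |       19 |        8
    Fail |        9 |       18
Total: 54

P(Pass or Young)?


P(Pass∨Young) = P(Pass) + P(Young) - P(Pass∧Young)
= (27 + 28 - 19)/54 = 36/54 = 2/3

P = 2/3 ≈ 66.67%


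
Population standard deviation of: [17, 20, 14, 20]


Mean = 71/4
  (17-71/4)²=9/16
  (20-71/4)²=81/16
  (14-71/4)²=225/16
  (20-71/4)²=81/16
Σ(x-μ)² = 99/4
σ² = (99/4)/4 = 99/16

σ = √(99/16) ≈ 2.4875


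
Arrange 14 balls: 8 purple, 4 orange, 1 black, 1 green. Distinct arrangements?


14!/(8!×4!×1!×1!) = 90090

90090
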